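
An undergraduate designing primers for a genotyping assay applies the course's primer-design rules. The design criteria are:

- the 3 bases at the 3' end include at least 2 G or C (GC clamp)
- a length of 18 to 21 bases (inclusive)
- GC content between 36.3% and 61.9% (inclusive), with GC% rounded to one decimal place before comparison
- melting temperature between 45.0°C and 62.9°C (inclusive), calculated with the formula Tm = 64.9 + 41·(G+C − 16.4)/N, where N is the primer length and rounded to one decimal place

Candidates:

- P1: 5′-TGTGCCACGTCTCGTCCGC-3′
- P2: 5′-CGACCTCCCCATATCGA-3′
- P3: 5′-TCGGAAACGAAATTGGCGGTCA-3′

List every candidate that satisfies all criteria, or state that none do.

P1 (19 nt, A=1 T=5 G=5 C=8): 3' end CGC has 3 G/C ✓; length 19 ✓; GC 13/19 = 68.4%, outside 36.3–61.9% ✗; Tm = 64.9 + 41·(13 − 16.4)/19 = 57.6°C ✓ — fails.
P2 (17 nt, A=4 T=3 G=2 C=8): 3' end CGA has 2 G/C ✓; length 17, outside 18–21 ✗; GC 10/17 = 58.8% ✓; Tm = 64.9 + 41·(10 − 16.4)/17 = 49.5°C ✓ — fails.
P3 (22 nt, A=7 T=4 G=7 C=4): 3' end TCA has 1 G/C, need ≥2 ✗; length 22, outside 18–21 ✗; GC 11/22 = 50.0% ✓; Tm = 64.9 + 41·(11 − 16.4)/22 = 54.8°C ✓ — fails.

None of the candidates satisfy all criteria.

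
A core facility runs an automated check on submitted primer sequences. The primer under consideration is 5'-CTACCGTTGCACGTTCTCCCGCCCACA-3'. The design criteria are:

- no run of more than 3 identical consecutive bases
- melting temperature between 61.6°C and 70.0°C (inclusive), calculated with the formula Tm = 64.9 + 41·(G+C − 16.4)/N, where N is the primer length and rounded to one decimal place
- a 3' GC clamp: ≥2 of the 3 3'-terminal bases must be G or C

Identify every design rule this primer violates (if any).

Fails: GC clamp.

Base counts: A=4, T=6, G=4, C=13 (length 27).
homopolymer run: longest run = 3 ✓
Tm: Tm = 64.9 + 41·(17 − 16.4)/27 = 65.8°C ✓
GC clamp: 3' end ACA has 1 G/C, need ≥2 ✗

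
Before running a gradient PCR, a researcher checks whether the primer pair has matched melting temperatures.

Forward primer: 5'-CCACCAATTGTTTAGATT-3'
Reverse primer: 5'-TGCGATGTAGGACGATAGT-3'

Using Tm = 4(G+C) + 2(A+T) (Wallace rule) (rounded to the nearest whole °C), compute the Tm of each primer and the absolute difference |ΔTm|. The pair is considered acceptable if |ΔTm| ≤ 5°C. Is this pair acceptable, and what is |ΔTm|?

|ΔTm| = 8°C; the pair is not acceptable.

Forward: A=5 T=7 G=2 C=4 → Tm = 2·12 + 4·6 = 48°C.
Reverse: A=5 T=5 G=7 C=2 → Tm = 2·10 + 4·9 = 56°C.
|ΔTm| = |48 − 56| = 8°C, > 5°C.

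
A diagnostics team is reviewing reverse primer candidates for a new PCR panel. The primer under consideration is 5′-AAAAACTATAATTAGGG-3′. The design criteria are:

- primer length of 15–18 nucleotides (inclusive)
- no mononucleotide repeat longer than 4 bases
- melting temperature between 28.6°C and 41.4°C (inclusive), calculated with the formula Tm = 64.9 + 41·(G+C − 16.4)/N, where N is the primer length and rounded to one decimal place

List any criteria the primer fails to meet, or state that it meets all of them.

Base counts: A=9, T=4, G=3, C=1 (length 17).
length: length 17 ✓
homopolymer run: longest run = 5, exceeds 4 ✗
Tm: Tm = 64.9 + 41·(4 − 16.4)/17 = 35.0°C ✓

Fails: homopolymer run.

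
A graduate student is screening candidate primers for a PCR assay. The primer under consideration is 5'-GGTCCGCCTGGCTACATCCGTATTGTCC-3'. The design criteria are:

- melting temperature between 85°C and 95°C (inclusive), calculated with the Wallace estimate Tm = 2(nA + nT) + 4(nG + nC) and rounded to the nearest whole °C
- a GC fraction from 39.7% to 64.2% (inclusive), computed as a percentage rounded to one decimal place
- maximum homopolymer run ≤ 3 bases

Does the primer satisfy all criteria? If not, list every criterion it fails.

Meets all criteria.

Base counts: A=3, T=8, G=7, C=10 (length 28).
Tm: Tm = 2·11 + 4·17 = 90°C ✓
GC content: GC 17/28 = 60.7% ✓
homopolymer run: longest run = 2 ✓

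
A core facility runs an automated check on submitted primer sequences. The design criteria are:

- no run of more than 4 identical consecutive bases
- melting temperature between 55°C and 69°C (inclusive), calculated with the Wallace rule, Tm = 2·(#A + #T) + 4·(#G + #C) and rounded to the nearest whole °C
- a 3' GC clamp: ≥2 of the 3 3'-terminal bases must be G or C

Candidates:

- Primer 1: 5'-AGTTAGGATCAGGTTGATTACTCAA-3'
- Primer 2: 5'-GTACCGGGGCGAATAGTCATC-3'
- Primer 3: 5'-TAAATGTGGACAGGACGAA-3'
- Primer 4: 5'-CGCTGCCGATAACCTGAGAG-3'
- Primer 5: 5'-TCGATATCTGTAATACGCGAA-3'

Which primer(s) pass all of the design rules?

Primer 1 (25 nt, A=8 T=8 G=6 C=3): longest run = 2 ✓; Tm = 2·16 + 4·9 = 68°C ✓; 3' end CAA has 1 G/C, need ≥2 ✗ — fails.
Primer 2 (21 nt, A=5 T=4 G=7 C=5): longest run = 4 ✓; Tm = 2·9 + 4·12 = 66°C ✓; 3' end ATC has 1 G/C, need ≥2 ✗ — fails.
Primer 3 (19 nt, A=8 T=3 G=6 C=2): longest run = 3 ✓; Tm = 2·11 + 4·8 = 54°C, outside 55–69°C ✗; 3' end GAA has 1 G/C, need ≥2 ✗ — fails.
Primer 4 (20 nt, A=5 T=3 G=6 C=6): longest run = 2 ✓; Tm = 2·8 + 4·12 = 64°C ✓; 3' end GAG has 2 G/C ✓ — passes.
Primer 5 (21 nt, A=7 T=6 G=4 C=4): longest run = 2 ✓; Tm = 2·13 + 4·8 = 58°C ✓; 3' end GAA has 1 G/C, need ≥2 ✗ — fails.

Primer 4 only.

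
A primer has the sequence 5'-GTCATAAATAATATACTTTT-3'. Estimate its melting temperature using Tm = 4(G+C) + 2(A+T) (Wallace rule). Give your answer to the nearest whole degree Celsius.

Base counts: A=8, T=9, G=1, C=2 (length 20).
Tm = 2·(8+9) + 4·(1+2) = 2·17 + 4·3 = 34 + 12 = 46°C.

46°C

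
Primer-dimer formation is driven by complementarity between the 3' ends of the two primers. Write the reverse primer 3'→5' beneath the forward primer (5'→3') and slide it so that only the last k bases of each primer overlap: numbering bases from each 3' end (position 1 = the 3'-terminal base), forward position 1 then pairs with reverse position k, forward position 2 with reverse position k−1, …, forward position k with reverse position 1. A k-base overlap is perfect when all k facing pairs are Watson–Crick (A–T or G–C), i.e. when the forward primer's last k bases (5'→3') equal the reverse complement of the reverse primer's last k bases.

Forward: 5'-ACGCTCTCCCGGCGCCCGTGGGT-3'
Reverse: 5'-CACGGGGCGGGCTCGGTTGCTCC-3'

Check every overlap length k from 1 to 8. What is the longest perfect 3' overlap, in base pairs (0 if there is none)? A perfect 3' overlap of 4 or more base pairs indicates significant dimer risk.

Last 8 bases (5'→3') — forward …CCGTGGGT, reverse …GTTGCTCC.
Reverse complement of the reverse primer's last 8 bases: GGAGCAAC; its first k bases are the reverse complement of the reverse primer's last k bases, so a perfect k-base overlap needs the forward primer's last k bases to equal them.
Comparing (forward last k vs required): k=1: T vs G ✗; k=2: GT vs GG ✗; k=3: GGT vs GGA ✗; k=4: GGGT vs GGAG ✗; k=5: TGGGT vs GGAGC ✗; k=6: GTGGGT vs GGAGCA ✗; k=7: CGTGGGT vs GGAGCAA ✗; k=8: CCGTGGGT vs GGAGCAAC ✗.
No overlap length from 1 to 8 is perfect, so the longest perfect 3' overlap is 0.

Longest perfect overlap: 0 complementary base pairs; below the dimer-risk threshold (threshold 4).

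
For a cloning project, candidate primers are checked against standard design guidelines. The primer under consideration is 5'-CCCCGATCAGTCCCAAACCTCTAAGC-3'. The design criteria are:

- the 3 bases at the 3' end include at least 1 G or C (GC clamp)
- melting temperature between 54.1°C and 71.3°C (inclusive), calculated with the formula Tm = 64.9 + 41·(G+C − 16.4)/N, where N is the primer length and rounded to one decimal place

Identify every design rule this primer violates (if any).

Base counts: A=7, T=4, G=3, C=12 (length 26).
GC clamp: 3' end AGC has 2 G/C ✓
Tm: Tm = 64.9 + 41·(15 − 16.4)/26 = 62.7°C ✓

Meets all criteria.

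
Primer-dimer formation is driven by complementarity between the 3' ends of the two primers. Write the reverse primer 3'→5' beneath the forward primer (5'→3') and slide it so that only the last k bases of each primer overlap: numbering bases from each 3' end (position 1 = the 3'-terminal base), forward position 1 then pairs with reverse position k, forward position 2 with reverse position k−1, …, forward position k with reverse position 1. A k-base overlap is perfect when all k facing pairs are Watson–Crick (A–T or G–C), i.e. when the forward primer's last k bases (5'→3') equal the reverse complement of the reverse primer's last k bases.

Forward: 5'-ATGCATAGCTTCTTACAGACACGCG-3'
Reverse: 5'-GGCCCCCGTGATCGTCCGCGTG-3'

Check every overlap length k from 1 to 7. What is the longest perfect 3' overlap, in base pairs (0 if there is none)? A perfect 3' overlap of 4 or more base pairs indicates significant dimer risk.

Longest perfect overlap: 6 complementary base pairs; significant dimer risk (threshold 4).

Last 7 bases (5'→3') — forward …ACACGCG, reverse …CCGCGTG.
Reverse complement of the reverse primer's last 7 bases: CACGCGG; its first k bases are the reverse complement of the reverse primer's last k bases, so a perfect k-base overlap needs the forward primer's last k bases to equal them.
Comparing (forward last k vs required): k=1: G vs C ✗; k=2: CG vs CA ✗; k=3: GCG vs CAC ✗; k=4: CGCG vs CACG ✗; k=5: ACGCG vs CACGC ✗; k=6: CACGCG vs CACGCG ✓; k=7: ACACGCG vs CACGCGG ✗.
Only k = 6 is perfect, so the longest perfect 3' overlap is 6.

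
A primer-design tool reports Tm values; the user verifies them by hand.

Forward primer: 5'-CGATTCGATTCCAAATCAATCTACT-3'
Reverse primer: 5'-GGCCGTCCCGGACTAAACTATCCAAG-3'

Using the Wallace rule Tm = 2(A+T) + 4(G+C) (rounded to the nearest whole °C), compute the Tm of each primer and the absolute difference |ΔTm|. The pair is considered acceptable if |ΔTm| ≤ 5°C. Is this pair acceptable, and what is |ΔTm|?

|ΔTm| = 14°C; the pair is not acceptable.

Forward: A=8 T=8 G=2 C=7 → Tm = 2·16 + 4·9 = 68°C.
Reverse: A=7 T=4 G=6 C=9 → Tm = 2·11 + 4·15 = 82°C.
|ΔTm| = |68 − 82| = 14°C, > 5°C.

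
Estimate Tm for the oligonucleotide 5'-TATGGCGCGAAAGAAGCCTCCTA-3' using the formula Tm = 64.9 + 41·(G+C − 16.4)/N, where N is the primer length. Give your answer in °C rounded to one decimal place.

57.1°C

Base counts: A=7, T=4, G=6, C=6; G+C = 12, N = 23.
Tm = 64.9 + 41·(12 − 16.4)/23 = 64.9 + -180.40/23 = 57.1°C.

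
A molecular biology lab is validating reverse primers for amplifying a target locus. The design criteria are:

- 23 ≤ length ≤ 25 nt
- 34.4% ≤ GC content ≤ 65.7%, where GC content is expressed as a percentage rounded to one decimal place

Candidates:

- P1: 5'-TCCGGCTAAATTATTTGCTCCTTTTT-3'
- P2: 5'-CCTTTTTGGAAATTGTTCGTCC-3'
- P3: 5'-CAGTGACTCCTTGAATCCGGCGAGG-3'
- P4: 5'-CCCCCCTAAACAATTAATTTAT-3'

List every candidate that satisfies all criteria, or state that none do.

P1 (26 nt, A=4 T=13 G=3 C=6): length 26, outside 23–25 ✗; GC 9/26 = 34.6% ✓ — fails.
P2 (22 nt, A=3 T=10 G=4 C=5): length 22, outside 23–25 ✗; GC 9/22 = 40.9% ✓ — fails.
P3 (25 nt, A=5 T=5 G=8 C=7): length 25 ✓; GC 15/25 = 60.0% ✓ — passes.
P4 (22 nt, A=8 T=7 G=0 C=7): length 22, outside 23–25 ✗; GC 7/22 = 31.8%, outside 34.4–65.7% ✗ — fails.

P3 only.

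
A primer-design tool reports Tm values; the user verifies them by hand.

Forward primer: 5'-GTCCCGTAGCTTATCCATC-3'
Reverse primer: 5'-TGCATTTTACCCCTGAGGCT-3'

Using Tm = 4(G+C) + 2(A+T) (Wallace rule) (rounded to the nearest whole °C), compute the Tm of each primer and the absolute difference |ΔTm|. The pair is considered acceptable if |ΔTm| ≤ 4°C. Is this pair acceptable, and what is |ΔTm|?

|ΔTm| = 2°C; the pair is acceptable.

Forward: A=3 T=6 G=3 C=7 → Tm = 2·9 + 4·10 = 58°C.
Reverse: A=3 T=7 G=4 C=6 → Tm = 2·10 + 4·10 = 60°C.
|ΔTm| = |58 − 60| = 2°C, ≤ 4°C.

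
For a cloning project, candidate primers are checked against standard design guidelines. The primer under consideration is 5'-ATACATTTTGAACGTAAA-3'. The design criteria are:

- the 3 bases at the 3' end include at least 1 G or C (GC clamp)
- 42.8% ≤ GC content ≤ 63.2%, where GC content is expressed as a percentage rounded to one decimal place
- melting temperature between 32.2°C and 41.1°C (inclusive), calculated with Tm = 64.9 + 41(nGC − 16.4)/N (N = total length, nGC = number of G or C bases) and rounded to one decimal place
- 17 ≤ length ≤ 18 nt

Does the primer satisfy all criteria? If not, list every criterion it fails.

Base counts: A=8, T=6, G=2, C=2 (length 18).
GC clamp: 3' end AAA has 0 G/C, need ≥1 ✗
GC content: GC 4/18 = 22.2%, outside 42.8–63.2% ✗
Tm: Tm = 64.9 + 41·(4 − 16.4)/18 = 36.7°C ✓
length: length 18 ✓

Fails: GC clamp, GC content.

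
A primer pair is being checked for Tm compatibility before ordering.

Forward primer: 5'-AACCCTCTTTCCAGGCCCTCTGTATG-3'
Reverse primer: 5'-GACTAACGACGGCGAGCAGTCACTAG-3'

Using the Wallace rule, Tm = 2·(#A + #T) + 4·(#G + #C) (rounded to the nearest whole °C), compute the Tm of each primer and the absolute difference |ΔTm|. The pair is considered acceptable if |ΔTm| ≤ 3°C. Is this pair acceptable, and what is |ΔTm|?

|ΔTm| = 2°C; the pair is acceptable.

Forward: A=4 T=8 G=4 C=10 → Tm = 2·12 + 4·14 = 80°C.
Reverse: A=8 T=3 G=8 C=7 → Tm = 2·11 + 4·15 = 82°C.
|ΔTm| = |80 − 82| = 2°C, ≤ 3°C.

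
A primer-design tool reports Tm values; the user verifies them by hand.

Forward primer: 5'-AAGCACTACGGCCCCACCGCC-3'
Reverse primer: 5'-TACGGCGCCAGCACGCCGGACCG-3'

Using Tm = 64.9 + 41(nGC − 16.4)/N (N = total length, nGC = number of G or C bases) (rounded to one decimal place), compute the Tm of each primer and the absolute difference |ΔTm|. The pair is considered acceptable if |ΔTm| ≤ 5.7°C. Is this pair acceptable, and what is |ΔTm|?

|ΔTm| = 5.6°C; the pair is acceptable.

Forward: G+C = 15, N = 21 → Tm = 64.9 + 41·(15 − 16.4)/21 = 62.2°C.
Reverse: G+C = 18, N = 23 → Tm = 64.9 + 41·(18 − 16.4)/23 = 67.8°C.
|ΔTm| = |62.2 − 67.8| = 5.6°C, ≤ 5.7°C.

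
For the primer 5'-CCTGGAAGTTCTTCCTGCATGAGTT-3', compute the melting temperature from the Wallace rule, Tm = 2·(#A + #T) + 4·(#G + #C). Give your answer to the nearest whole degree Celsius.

74°C

Base counts: A=4, T=9, G=6, C=6 (length 25).
Tm = 2·(4+9) + 4·(6+6) = 2·13 + 4·12 = 26 + 48 = 74°C.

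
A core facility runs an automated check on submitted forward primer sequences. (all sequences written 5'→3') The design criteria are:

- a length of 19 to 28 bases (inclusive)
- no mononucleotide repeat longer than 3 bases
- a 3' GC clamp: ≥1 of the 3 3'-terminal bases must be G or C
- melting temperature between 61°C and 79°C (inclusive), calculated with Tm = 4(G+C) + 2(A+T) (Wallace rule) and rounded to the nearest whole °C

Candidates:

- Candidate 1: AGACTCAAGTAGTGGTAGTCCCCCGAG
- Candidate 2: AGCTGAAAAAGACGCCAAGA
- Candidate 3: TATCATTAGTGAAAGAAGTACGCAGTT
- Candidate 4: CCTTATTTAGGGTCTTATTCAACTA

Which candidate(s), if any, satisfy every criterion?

Candidate 3 and Candidate 4.

Candidate 1 (27 nt, A=7 T=5 G=8 C=7): length 27 ✓; longest run = 5, exceeds 3 ✗; 3' end GAG has 2 G/C ✓; Tm = 2·12 + 4·15 = 84°C, outside 61–79°C ✗ — fails.
Candidate 2 (20 nt, A=10 T=1 G=5 C=4): length 20 ✓; longest run = 5, exceeds 3 ✗; 3' end AGA has 1 G/C ✓; Tm = 2·11 + 4·9 = 58°C, outside 61–79°C ✗ — fails.
Candidate 3 (27 nt, A=10 T=8 G=6 C=3): length 27 ✓; longest run = 3 ✓; 3' end GTT has 1 G/C ✓; Tm = 2·18 + 4·9 = 72°C ✓ — passes.
Candidate 4 (25 nt, A=6 T=11 G=3 C=5): length 25 ✓; longest run = 3 ✓; 3' end CTA has 1 G/C ✓; Tm = 2·17 + 4·8 = 66°C ✓ — passes.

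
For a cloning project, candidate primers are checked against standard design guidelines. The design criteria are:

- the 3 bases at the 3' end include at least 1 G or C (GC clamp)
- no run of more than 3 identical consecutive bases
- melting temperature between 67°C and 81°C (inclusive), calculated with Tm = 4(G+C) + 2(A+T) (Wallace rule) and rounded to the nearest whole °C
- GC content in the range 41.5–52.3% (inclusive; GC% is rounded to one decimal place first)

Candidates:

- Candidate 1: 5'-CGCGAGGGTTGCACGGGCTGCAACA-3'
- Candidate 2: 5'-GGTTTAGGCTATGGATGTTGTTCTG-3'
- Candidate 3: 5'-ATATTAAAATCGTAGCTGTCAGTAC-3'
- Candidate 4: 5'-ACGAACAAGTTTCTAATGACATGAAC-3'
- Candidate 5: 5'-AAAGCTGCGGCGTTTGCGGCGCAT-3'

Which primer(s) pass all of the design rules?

Candidate 2 only.

Candidate 1 (25 nt, A=5 T=3 G=10 C=7): 3' end ACA has 1 G/C ✓; longest run = 3 ✓; Tm = 2·8 + 4·17 = 84°C, outside 67–81°C ✗; GC 17/25 = 68.0%, outside 41.5–52.3% ✗ — fails.
Candidate 2 (25 nt, A=3 T=11 G=9 C=2): 3' end CTG has 2 G/C ✓; longest run = 3 ✓; Tm = 2·14 + 4·11 = 72°C ✓; GC 11/25 = 44.0% ✓ — passes.
Candidate 3 (25 nt, A=9 T=8 G=4 C=4): 3' end TAC has 1 G/C ✓; longest run = 4, exceeds 3 ✗; Tm = 2·17 + 4·8 = 66°C, outside 67–81°C ✗; GC 8/25 = 32.0%, outside 41.5–52.3% ✗ — fails.
Candidate 4 (26 nt, A=11 T=6 G=4 C=5): 3' end AAC has 1 G/C ✓; longest run = 3 ✓; Tm = 2·17 + 4·9 = 70°C ✓; GC 9/26 = 34.6%, outside 41.5–52.3% ✗ — fails.
Candidate 5 (24 nt, A=4 T=5 G=9 C=6): 3' end CAT has 1 G/C ✓; longest run = 3 ✓; Tm = 2·9 + 4·15 = 78°C ✓; GC 15/24 = 62.5%, outside 41.5–52.3% ✗ — fails.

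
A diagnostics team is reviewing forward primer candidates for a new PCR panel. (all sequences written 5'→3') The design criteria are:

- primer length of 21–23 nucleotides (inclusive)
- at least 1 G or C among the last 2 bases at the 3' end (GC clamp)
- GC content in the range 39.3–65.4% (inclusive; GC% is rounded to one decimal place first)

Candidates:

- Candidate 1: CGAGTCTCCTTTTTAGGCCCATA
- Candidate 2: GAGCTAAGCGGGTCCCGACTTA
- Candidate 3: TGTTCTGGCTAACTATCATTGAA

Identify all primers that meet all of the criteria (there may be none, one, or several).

Candidate 1 (23 nt, A=4 T=8 G=4 C=7): length 23 ✓; 3' end TA has 0 G/C, need ≥1 ✗; GC 11/23 = 47.8% ✓ — fails.
Candidate 2 (22 nt, A=5 T=4 G=7 C=6): length 22 ✓; 3' end TA has 0 G/C, need ≥1 ✗; GC 13/22 = 59.1% ✓ — fails.
Candidate 3 (23 nt, A=6 T=9 G=4 C=4): length 23 ✓; 3' end AA has 0 G/C, need ≥1 ✗; GC 8/23 = 34.8%, outside 39.3–65.4% ✗ — fails.

None of the candidates satisfy all criteria.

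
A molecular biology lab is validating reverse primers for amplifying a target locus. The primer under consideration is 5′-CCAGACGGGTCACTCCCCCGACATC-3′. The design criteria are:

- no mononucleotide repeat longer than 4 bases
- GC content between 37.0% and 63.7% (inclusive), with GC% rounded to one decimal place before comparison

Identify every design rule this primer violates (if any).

Fails: homopolymer run, GC content.

Base counts: A=5, T=3, G=5, C=12 (length 25).
homopolymer run: longest run = 5, exceeds 4 ✗
GC content: GC 17/25 = 68.0%, outside 37.0–63.7% ✗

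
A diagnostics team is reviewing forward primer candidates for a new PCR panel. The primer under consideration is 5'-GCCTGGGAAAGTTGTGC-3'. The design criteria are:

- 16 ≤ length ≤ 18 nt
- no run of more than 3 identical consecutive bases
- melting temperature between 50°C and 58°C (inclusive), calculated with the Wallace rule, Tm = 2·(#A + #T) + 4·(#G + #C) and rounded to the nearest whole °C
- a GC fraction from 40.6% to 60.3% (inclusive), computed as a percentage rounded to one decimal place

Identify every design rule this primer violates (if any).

Meets all criteria.

Base counts: A=3, T=4, G=7, C=3 (length 17).
length: length 17 ✓
homopolymer run: longest run = 3 ✓
Tm: Tm = 2·7 + 4·10 = 54°C ✓
GC content: GC 10/17 = 58.8% ✓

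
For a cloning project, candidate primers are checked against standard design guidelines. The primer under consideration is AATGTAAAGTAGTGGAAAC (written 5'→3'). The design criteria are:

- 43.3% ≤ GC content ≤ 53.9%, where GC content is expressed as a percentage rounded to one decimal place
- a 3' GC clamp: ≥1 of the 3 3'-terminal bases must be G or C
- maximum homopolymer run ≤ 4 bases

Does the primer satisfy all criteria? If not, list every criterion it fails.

Fails: GC content.

Base counts: A=9, T=4, G=5, C=1 (length 19).
GC content: GC 6/19 = 31.6%, outside 43.3–53.9% ✗
GC clamp: 3' end AAC has 1 G/C ✓
homopolymer run: longest run = 3 ✓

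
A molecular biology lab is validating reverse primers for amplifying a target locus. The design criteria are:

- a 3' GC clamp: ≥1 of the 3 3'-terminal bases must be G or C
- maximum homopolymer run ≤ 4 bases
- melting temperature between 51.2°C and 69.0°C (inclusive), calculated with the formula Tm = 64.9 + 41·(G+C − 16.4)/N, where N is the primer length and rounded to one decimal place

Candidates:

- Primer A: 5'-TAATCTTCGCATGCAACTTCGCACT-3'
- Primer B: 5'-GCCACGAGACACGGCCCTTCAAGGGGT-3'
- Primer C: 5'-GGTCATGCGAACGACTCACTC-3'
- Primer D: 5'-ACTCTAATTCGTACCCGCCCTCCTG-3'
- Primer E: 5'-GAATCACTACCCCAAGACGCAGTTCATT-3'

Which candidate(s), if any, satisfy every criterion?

Primer A, Primer B, Primer C and Primer D.

Primer A (25 nt, A=6 T=8 G=3 C=8): 3' end ACT has 1 G/C ✓; longest run = 2 ✓; Tm = 64.9 + 41·(11 − 16.4)/25 = 56.0°C ✓ — passes.
Primer B (27 nt, A=6 T=3 G=9 C=9): 3' end GGT has 2 G/C ✓; longest run = 4 ✓; Tm = 64.9 + 41·(18 − 16.4)/27 = 67.3°C ✓ — passes.
Primer C (21 nt, A=5 T=4 G=5 C=7): 3' end CTC has 2 G/C ✓; longest run = 2 ✓; Tm = 64.9 + 41·(12 − 16.4)/21 = 56.3°C ✓ — passes.
Primer D (25 nt, A=4 T=7 G=3 C=11): 3' end CTG has 2 G/C ✓; longest run = 3 ✓; Tm = 64.9 + 41·(14 − 16.4)/25 = 61.0°C ✓ — passes.
Primer E (28 nt, A=9 T=6 G=4 C=9): 3' end ATT has 0 G/C, need ≥1 ✗; longest run = 4 ✓; Tm = 64.9 + 41·(13 − 16.4)/28 = 59.9°C ✓ — fails.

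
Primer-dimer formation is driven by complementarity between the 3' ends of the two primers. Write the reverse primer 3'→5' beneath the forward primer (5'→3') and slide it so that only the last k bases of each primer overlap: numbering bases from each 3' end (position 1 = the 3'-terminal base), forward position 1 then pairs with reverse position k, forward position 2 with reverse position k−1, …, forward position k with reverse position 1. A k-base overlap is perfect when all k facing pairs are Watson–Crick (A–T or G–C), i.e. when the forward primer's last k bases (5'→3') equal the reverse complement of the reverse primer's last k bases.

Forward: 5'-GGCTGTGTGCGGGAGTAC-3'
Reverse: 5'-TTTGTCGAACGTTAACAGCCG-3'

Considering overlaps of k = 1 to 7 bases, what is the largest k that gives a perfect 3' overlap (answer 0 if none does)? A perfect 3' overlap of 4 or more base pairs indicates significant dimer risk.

Longest perfect overlap: 1 complementary base pair; below the dimer-risk threshold (threshold 4).

Last 7 bases (5'→3') — forward …GGAGTAC, reverse …ACAGCCG.
Reverse complement of the reverse primer's last 7 bases: CGGCTGT; its first k bases are the reverse complement of the reverse primer's last k bases, so a perfect k-base overlap needs the forward primer's last k bases to equal them.
Comparing (forward last k vs required): k=1: C vs C ✓; k=2: AC vs CG ✗; k=3: TAC vs CGG ✗; k=4: GTAC vs CGGC ✗; k=5: AGTAC vs CGGCT ✗; k=6: GAGTAC vs CGGCTG ✗; k=7: GGAGTAC vs CGGCTGT ✗.
Only k = 1 is perfect, so the longest perfect 3' overlap is 1.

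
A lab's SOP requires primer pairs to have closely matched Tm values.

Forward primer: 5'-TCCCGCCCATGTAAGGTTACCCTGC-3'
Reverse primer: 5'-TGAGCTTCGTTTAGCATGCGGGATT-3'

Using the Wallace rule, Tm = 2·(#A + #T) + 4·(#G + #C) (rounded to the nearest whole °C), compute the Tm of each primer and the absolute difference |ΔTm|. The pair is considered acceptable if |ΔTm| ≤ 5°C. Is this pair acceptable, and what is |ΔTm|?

Forward: A=4 T=6 G=5 C=10 → Tm = 2·10 + 4·15 = 80°C.
Reverse: A=4 T=9 G=8 C=4 → Tm = 2·13 + 4·12 = 74°C.
|ΔTm| = |80 − 74| = 6°C, > 5°C.

|ΔTm| = 6°C; the pair is not acceptable.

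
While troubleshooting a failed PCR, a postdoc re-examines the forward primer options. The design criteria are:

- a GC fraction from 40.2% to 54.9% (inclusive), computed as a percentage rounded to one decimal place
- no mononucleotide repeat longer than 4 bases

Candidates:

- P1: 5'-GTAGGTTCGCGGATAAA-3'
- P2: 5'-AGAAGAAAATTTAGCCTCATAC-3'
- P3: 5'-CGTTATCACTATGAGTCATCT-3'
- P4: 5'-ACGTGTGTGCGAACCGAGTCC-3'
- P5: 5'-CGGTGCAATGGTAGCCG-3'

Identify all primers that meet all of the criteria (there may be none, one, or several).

P1 (17 nt, A=5 T=4 G=6 C=2): GC 8/17 = 47.1% ✓; longest run = 3 ✓ — passes.
P2 (22 nt, A=10 T=5 G=3 C=4): GC 7/22 = 31.8%, outside 40.2–54.9% ✗; longest run = 4 ✓ — fails.
P3 (21 nt, A=5 T=8 G=3 C=5): GC 8/21 = 38.1%, outside 40.2–54.9% ✗; longest run = 2 ✓ — fails.
P4 (21 nt, A=4 T=4 G=7 C=6): GC 13/21 = 61.9%, outside 40.2–54.9% ✗; longest run = 2 ✓ — fails.
P5 (17 nt, A=3 T=3 G=7 C=4): GC 11/17 = 64.7%, outside 40.2–54.9% ✗; longest run = 2 ✓ — fails.

P1 only.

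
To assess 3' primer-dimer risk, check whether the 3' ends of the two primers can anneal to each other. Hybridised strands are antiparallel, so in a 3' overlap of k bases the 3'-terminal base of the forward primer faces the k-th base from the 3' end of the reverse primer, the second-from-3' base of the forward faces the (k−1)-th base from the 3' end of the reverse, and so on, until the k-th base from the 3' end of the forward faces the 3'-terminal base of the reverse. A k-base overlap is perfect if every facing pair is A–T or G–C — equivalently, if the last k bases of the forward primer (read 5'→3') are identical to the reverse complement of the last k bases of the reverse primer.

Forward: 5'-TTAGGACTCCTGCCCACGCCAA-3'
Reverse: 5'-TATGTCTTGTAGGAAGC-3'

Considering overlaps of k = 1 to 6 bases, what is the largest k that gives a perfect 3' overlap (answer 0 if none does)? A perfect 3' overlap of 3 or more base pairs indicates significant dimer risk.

Longest perfect overlap: 0 complementary base pairs; below the dimer-risk threshold (threshold 3).

Last 6 bases (5'→3') — forward …CGCCAA, reverse …GGAAGC.
Reverse complement of the reverse primer's last 6 bases: GCTTCC; its first k bases are the reverse complement of the reverse primer's last k bases, so a perfect k-base overlap needs the forward primer's last k bases to equal them.
Comparing (forward last k vs required): k=1: A vs G ✗; k=2: AA vs GC ✗; k=3: CAA vs GCT ✗; k=4: CCAA vs GCTT ✗; k=5: GCCAA vs GCTTC ✗; k=6: CGCCAA vs GCTTCC ✗.
No overlap length from 1 to 6 is perfect, so the longest perfect 3' overlap is 0.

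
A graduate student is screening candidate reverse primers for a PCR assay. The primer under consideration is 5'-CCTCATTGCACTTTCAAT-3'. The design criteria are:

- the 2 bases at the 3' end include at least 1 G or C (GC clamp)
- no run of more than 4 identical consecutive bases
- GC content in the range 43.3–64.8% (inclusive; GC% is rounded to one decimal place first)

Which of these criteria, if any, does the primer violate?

Base counts: A=4, T=7, G=1, C=6 (length 18).
GC clamp: 3' end AT has 0 G/C, need ≥1 ✗
homopolymer run: longest run = 3 ✓
GC content: GC 7/18 = 38.9%, outside 43.3–64.8% ✗

Fails: GC clamp, GC content.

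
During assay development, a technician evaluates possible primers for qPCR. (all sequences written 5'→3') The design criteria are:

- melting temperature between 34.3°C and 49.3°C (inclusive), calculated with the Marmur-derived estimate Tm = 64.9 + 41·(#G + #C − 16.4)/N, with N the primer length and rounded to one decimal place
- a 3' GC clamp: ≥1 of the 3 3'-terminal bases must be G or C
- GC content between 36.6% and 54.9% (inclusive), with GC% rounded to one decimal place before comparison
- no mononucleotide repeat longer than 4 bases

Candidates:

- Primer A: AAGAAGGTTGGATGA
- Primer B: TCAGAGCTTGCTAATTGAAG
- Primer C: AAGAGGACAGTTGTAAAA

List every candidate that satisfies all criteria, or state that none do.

Primer A (15 nt, A=6 T=3 G=6 C=0): Tm = 64.9 + 41·(6 − 16.4)/15 = 36.5°C ✓; 3' end TGA has 1 G/C ✓; GC 6/15 = 40.0% ✓; longest run = 2 ✓ — passes.
Primer B (20 nt, A=6 T=6 G=5 C=3): Tm = 64.9 + 41·(8 − 16.4)/20 = 47.7°C ✓; 3' end AAG has 1 G/C ✓; GC 8/20 = 40.0% ✓; longest run = 2 ✓ — passes.
Primer C (18 nt, A=9 T=3 G=5 C=1): Tm = 64.9 + 41·(6 − 16.4)/18 = 41.2°C ✓; 3' end AAA has 0 G/C, need ≥1 ✗; GC 6/18 = 33.3%, outside 36.6–54.9% ✗; longest run = 4 ✓ — fails.

Primer A and Primer B.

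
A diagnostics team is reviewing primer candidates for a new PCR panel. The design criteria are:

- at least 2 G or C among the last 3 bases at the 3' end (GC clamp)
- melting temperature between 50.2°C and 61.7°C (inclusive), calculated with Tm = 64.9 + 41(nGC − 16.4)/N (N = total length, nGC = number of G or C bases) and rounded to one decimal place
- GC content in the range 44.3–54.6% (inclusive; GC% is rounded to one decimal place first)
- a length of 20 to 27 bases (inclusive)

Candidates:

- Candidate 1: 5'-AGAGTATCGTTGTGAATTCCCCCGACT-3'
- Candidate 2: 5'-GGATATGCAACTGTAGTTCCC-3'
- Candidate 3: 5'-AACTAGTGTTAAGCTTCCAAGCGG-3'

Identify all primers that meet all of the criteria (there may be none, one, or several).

Candidate 2 and Candidate 3.

Candidate 1 (27 nt, A=6 T=8 G=6 C=7): 3' end ACT has 1 G/C, need ≥2 ✗; Tm = 64.9 + 41·(13 − 16.4)/27 = 59.7°C ✓; GC 13/27 = 48.1% ✓; length 27 ✓ — fails.
Candidate 2 (21 nt, A=5 T=6 G=5 C=5): 3' end CCC has 3 G/C ✓; Tm = 64.9 + 41·(10 − 16.4)/21 = 52.4°C ✓; GC 10/21 = 47.6% ✓; length 21 ✓ — passes.
Candidate 3 (24 nt, A=7 T=6 G=6 C=5): 3' end CGG has 3 G/C ✓; Tm = 64.9 + 41·(11 − 16.4)/24 = 55.7°C ✓; GC 11/24 = 45.8% ✓; length 24 ✓ — passes.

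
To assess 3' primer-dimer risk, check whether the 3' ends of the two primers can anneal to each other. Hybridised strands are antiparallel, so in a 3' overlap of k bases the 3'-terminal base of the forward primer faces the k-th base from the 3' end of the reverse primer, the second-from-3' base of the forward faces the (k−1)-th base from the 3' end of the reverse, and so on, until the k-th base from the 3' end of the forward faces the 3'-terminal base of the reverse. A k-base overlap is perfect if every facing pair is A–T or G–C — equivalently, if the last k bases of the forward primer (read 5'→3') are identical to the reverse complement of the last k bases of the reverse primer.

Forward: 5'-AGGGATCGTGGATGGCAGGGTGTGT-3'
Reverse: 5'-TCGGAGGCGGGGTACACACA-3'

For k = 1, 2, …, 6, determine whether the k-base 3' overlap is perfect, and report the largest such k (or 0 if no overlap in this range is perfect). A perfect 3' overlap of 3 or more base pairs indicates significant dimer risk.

Longest perfect overlap: 5 complementary base pairs; significant dimer risk (threshold 3).

Last 6 bases (5'→3') — forward …GTGTGT, reverse …CACACA.
Reverse complement of the reverse primer's last 6 bases: TGTGTG; its first k bases are the reverse complement of the reverse primer's last k bases, so a perfect k-base overlap needs the forward primer's last k bases to equal them.
Comparing (forward last k vs required): k=1: T vs T ✓; k=2: GT vs TG ✗; k=3: TGT vs TGT ✓; k=4: GTGT vs TGTG ✗; k=5: TGTGT vs TGTGT ✓; k=6: GTGTGT vs TGTGTG ✗.
Perfect overlaps at k = 1, 3, 5; the largest is 5.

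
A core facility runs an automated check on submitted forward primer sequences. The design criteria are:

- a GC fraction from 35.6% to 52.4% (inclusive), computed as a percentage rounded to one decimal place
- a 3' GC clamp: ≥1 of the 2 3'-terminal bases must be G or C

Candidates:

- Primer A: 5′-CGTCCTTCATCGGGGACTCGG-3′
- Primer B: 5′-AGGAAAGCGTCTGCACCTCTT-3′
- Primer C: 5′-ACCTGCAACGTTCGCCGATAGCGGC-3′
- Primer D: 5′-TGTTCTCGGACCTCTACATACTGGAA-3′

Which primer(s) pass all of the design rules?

Primer A (21 nt, A=2 T=5 G=7 C=7): GC 14/21 = 66.7%, outside 35.6–52.4% ✗; 3' end GG has 2 G/C ✓ — fails.
Primer B (21 nt, A=5 T=5 G=5 C=6): GC 11/21 = 52.4% ✓; 3' end TT has 0 G/C, need ≥1 ✗ — fails.
Primer C (25 nt, A=5 T=4 G=7 C=9): GC 16/25 = 64.0%, outside 35.6–52.4% ✗; 3' end GC has 2 G/C ✓ — fails.
Primer D (26 nt, A=6 T=8 G=5 C=7): GC 12/26 = 46.2% ✓; 3' end AA has 0 G/C, need ≥1 ✗ — fails.

None of the candidates satisfy all criteria.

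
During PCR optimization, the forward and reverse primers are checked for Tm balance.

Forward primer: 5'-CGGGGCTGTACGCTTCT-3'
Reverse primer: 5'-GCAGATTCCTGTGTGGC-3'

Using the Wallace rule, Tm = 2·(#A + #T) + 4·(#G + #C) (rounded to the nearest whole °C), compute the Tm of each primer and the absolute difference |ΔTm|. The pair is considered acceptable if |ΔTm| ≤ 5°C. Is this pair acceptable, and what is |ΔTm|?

|ΔTm| = 2°C; the pair is acceptable.

Forward: A=1 T=5 G=6 C=5 → Tm = 2·6 + 4·11 = 56°C.
Reverse: A=2 T=5 G=6 C=4 → Tm = 2·7 + 4·10 = 54°C.
|ΔTm| = |56 − 54| = 2°C, ≤ 5°C.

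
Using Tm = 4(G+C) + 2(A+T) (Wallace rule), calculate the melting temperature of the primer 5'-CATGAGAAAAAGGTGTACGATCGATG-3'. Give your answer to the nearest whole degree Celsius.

74°C

Base counts: A=10, T=5, G=8, C=3 (length 26).
Tm = 2·(10+5) + 4·(8+3) = 2·15 + 4·11 = 30 + 44 = 74°C.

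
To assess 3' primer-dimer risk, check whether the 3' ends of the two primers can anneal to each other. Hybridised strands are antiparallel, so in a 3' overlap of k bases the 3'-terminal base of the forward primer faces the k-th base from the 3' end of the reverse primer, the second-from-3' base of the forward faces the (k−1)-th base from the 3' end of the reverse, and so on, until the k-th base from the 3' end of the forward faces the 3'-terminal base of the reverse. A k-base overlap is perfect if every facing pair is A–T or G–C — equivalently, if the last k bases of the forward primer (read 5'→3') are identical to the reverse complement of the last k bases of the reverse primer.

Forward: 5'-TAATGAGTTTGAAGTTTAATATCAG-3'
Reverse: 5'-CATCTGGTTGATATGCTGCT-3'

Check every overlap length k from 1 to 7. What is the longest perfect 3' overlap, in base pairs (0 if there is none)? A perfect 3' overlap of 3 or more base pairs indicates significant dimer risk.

Longest perfect overlap: 2 complementary base pairs; below the dimer-risk threshold (threshold 3).

Last 7 bases (5'→3') — forward …ATATCAG, reverse …TGCTGCT.
Reverse complement of the reverse primer's last 7 bases: AGCAGCA; its first k bases are the reverse complement of the reverse primer's last k bases, so a perfect k-base overlap needs the forward primer's last k bases to equal them.
Comparing (forward last k vs required): k=1: G vs A ✗; k=2: AG vs AG ✓; k=3: CAG vs AGC ✗; k=4: TCAG vs AGCA ✗; k=5: ATCAG vs AGCAG ✗; k=6: TATCAG vs AGCAGC ✗; k=7: ATATCAG vs AGCAGCA ✗.
Only k = 2 is perfect, so the longest perfect 3' overlap is 2.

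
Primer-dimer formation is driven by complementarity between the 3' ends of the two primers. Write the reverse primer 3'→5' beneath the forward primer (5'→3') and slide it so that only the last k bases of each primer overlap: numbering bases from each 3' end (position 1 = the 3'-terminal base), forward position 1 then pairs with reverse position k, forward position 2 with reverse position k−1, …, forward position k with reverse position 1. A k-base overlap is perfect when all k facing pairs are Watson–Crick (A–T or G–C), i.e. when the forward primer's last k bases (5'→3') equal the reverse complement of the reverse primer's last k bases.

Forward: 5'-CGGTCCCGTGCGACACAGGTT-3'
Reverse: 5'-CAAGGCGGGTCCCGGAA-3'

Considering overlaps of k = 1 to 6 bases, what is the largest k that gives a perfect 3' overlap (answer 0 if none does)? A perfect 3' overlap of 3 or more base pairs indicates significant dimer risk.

Last 6 bases (5'→3') — forward …CAGGTT, reverse …CCGGAA.
Reverse complement of the reverse primer's last 6 bases: TTCCGG; its first k bases are the reverse complement of the reverse primer's last k bases, so a perfect k-base overlap needs the forward primer's last k bases to equal them.
Comparing (forward last k vs required): k=1: T vs T ✓; k=2: TT vs TT ✓; k=3: GTT vs TTC ✗; k=4: GGTT vs TTCC ✗; k=5: AGGTT vs TTCCG ✗; k=6: CAGGTT vs TTCCGG ✗.
Perfect overlaps at k = 1, 2; the largest is 2.

Longest perfect overlap: 2 complementary base pairs; below the dimer-risk threshold (threshold 3).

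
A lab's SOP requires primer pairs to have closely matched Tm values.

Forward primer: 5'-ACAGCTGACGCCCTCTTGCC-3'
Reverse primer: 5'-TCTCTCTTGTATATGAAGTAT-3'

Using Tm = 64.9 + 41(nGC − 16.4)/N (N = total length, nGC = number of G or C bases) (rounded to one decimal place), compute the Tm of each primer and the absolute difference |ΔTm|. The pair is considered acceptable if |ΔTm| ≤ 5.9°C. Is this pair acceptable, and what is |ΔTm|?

|ΔTm| = 13.3°C; the pair is not acceptable.

Forward: G+C = 13, N = 20 → Tm = 64.9 + 41·(13 − 16.4)/20 = 57.9°C.
Reverse: G+C = 6, N = 21 → Tm = 64.9 + 41·(6 − 16.4)/21 = 44.6°C.
|ΔTm| = |57.9 − 44.6| = 13.3°C, > 5.9°C.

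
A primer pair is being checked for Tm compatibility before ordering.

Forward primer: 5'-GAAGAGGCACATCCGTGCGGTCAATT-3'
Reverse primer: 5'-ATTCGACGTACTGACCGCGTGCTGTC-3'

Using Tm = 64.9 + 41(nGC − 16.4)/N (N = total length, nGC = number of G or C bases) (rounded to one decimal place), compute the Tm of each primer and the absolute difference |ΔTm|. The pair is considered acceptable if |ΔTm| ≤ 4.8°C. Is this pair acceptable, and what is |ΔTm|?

|ΔTm| = 1.6°C; the pair is acceptable.

Forward: G+C = 14, N = 26 → Tm = 64.9 + 41·(14 − 16.4)/26 = 61.1°C.
Reverse: G+C = 15, N = 26 → Tm = 64.9 + 41·(15 − 16.4)/26 = 62.7°C.
|ΔTm| = |61.1 − 62.7| = 1.6°C, ≤ 4.8°C.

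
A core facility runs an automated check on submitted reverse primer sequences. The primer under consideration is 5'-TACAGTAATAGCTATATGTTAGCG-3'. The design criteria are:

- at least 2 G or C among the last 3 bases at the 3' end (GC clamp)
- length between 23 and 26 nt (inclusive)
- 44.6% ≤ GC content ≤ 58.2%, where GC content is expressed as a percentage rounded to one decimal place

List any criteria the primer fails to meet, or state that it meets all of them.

Base counts: A=8, T=8, G=5, C=3 (length 24).
GC clamp: 3' end GCG has 3 G/C ✓
length: length 24 ✓
GC content: GC 8/24 = 33.3%, outside 44.6–58.2% ✗

Fails: GC content.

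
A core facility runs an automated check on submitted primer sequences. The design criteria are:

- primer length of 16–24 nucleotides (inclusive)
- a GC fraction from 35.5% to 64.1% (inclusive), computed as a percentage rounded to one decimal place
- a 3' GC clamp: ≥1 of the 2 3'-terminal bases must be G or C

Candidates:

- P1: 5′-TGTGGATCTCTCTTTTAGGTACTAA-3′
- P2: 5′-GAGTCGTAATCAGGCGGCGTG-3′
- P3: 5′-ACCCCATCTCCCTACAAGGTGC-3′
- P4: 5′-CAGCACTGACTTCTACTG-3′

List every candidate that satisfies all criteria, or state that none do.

P1 (25 nt, A=5 T=11 G=5 C=4): length 25, outside 16–24 ✗; GC 9/25 = 36.0% ✓; 3' end AA has 0 G/C, need ≥1 ✗ — fails.
P2 (21 nt, A=4 T=4 G=9 C=4): length 21 ✓; GC 13/21 = 61.9% ✓; 3' end TG has 1 G/C ✓ — passes.
P3 (22 nt, A=5 T=4 G=3 C=10): length 22 ✓; GC 13/22 = 59.1% ✓; 3' end GC has 2 G/C ✓ — passes.
P4 (18 nt, A=4 T=5 G=3 C=6): length 18 ✓; GC 9/18 = 50.0% ✓; 3' end TG has 1 G/C ✓ — passes.

P2, P3 and P4.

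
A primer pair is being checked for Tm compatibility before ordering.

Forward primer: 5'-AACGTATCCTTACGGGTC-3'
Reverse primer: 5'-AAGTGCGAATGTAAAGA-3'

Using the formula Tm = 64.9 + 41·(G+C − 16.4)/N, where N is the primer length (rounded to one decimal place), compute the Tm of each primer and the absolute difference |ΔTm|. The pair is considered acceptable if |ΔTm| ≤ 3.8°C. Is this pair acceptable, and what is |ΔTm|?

|ΔTm| = 8.2°C; the pair is not acceptable.

Forward: G+C = 9, N = 18 → Tm = 64.9 + 41·(9 − 16.4)/18 = 48.0°C.
Reverse: G+C = 6, N = 17 → Tm = 64.9 + 41·(6 − 16.4)/17 = 39.8°C.
|ΔTm| = |48.0 − 39.8| = 8.2°C, > 3.8°C.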